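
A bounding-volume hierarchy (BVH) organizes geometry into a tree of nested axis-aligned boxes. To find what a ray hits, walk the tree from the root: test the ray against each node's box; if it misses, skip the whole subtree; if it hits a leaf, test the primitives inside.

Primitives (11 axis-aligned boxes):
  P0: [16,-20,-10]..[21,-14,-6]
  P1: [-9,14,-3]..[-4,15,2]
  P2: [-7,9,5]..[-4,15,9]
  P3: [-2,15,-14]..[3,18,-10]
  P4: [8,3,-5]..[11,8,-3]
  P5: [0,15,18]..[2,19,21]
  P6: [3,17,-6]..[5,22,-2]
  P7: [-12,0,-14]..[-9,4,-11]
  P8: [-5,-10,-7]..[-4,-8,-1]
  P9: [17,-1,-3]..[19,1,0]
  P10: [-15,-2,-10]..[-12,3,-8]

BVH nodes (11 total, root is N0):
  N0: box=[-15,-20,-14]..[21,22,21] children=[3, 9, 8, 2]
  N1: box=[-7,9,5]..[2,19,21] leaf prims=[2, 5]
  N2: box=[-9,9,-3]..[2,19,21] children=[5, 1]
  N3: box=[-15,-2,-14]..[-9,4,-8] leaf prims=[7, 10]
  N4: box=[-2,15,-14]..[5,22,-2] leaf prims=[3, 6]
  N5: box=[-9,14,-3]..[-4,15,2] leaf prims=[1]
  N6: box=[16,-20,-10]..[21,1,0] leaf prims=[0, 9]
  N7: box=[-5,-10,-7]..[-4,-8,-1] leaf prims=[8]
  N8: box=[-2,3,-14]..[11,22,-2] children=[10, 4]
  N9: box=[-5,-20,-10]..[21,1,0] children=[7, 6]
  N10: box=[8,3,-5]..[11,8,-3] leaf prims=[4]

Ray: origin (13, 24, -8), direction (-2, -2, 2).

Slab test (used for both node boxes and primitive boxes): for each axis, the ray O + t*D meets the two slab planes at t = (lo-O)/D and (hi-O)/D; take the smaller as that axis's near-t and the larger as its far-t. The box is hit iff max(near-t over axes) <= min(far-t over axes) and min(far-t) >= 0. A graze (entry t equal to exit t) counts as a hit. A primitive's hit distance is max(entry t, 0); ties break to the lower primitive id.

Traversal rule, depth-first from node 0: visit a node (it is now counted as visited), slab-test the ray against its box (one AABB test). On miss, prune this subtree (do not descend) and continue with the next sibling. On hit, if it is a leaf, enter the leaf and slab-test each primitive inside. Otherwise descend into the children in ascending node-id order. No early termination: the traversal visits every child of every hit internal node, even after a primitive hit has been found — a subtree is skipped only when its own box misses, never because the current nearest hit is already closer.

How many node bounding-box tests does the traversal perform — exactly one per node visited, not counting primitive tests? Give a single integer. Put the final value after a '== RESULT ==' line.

Traverse from the root:
N0 x:[-4,14] y:[1,22] z:[-3,29/2] -> hit [1,14], descend [2, 3, 8, 9]
  N2 x:[11/2,11] y:[5/2,15/2] z:[5/2,29/2] -> hit [11/2,15/2], descend [1, 5]
    N1 x:[11/2,10] y:[5/2,15/2] z:[13/2,29/2] -> hit [13/2,15/2] leaf, test {P2(miss), P5(miss)}
    N5 x:[17/2,11] y:[9/2,5] z:[5/2,5] -> miss, prune
  N3 x:[11,14] y:[10,13] z:[-3,0] -> miss, prune
  N8 x:[1,15/2] y:[1,21/2] z:[-3,3] -> hit [1,3], descend [4, 10]
    N4 x:[4,15/2] y:[1,9/2] z:[-3,3] -> miss, prune
    N10 x:[1,5/2] y:[8,21/2] z:[3/2,5/2] -> miss, prune
  N9 x:[-4,9] y:[23/2,22] z:[-1,4] -> miss, prune

order=[0, 2, 1, 5, 3, 8, 4, 10, 9]  |boxes|=9  |leaves|=1  hit=miss

== RESULT ==
9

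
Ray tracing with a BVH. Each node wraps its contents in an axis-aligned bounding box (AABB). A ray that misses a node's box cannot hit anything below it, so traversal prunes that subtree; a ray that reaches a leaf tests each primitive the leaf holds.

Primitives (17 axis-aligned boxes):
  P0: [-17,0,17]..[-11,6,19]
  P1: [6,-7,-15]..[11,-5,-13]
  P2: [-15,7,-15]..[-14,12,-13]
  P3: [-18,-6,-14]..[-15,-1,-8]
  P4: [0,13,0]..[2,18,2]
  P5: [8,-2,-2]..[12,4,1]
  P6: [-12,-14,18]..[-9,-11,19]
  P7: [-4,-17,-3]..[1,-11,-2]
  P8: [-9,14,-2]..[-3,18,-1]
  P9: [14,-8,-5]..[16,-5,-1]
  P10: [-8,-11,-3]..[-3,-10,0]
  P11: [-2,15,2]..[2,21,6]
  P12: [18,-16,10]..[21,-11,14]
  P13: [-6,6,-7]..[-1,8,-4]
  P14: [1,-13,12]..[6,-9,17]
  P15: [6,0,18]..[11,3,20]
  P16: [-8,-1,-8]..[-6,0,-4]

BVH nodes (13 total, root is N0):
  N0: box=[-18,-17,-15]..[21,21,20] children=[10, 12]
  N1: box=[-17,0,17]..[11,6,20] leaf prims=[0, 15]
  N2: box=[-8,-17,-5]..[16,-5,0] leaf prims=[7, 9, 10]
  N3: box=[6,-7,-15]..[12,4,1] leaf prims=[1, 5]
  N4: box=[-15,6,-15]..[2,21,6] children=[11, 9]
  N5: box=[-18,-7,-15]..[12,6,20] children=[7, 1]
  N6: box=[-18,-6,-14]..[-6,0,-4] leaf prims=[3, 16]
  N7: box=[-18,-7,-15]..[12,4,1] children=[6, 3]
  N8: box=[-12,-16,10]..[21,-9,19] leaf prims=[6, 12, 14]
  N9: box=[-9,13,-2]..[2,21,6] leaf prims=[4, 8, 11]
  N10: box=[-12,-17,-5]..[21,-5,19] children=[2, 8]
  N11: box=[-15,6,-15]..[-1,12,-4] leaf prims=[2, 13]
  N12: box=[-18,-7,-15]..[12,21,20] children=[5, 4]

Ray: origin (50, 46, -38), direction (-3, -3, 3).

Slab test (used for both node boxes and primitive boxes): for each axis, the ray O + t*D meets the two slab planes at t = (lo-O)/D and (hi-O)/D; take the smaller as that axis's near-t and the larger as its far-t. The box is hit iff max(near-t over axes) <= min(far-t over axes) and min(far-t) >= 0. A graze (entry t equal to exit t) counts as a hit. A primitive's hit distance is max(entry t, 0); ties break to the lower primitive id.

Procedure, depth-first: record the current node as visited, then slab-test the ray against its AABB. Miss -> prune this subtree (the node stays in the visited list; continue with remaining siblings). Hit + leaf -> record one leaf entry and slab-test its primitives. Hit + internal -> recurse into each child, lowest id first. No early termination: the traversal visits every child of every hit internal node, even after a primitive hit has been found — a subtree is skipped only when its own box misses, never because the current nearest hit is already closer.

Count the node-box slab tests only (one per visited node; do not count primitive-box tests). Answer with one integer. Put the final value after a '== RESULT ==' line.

Trace the traversal:
N0 x:[29/3,68/3] y:[25/3,21] z:[23/3,58/3] -> hit [29/3,58/3], descend [10, 12]
  N10 x:[29/3,62/3] y:[17,21] z:[11,19] -> hit [17,19], descend [2, 8]
    N2 x:[34/3,58/3] y:[17,21] z:[11,38/3] -> miss, prune
    N8 x:[29/3,62/3] y:[55/3,62/3] z:[16,19] -> hit [55/3,19] leaf, test {P6(miss), P12(miss), P14(miss)}
  N12 x:[38/3,68/3] y:[25/3,53/3] z:[23/3,58/3] -> hit [38/3,53/3], descend [4, 5]
    N4 x:[16,65/3] y:[25/3,40/3] z:[23/3,44/3] -> miss, prune
    N5 x:[38/3,68/3] y:[40/3,53/3] z:[23/3,58/3] -> hit [40/3,53/3], descend [1, 7]
      N1 x:[13,67/3] y:[40/3,46/3] z:[55/3,58/3] -> miss, prune
      N7 x:[38/3,68/3] y:[14,53/3] z:[23/3,13] -> miss, prune

order=[0, 10, 2, 8, 12, 4, 5, 1, 7]  |boxes|=9  |leaves|=1  hit=miss

== RESULT ==
9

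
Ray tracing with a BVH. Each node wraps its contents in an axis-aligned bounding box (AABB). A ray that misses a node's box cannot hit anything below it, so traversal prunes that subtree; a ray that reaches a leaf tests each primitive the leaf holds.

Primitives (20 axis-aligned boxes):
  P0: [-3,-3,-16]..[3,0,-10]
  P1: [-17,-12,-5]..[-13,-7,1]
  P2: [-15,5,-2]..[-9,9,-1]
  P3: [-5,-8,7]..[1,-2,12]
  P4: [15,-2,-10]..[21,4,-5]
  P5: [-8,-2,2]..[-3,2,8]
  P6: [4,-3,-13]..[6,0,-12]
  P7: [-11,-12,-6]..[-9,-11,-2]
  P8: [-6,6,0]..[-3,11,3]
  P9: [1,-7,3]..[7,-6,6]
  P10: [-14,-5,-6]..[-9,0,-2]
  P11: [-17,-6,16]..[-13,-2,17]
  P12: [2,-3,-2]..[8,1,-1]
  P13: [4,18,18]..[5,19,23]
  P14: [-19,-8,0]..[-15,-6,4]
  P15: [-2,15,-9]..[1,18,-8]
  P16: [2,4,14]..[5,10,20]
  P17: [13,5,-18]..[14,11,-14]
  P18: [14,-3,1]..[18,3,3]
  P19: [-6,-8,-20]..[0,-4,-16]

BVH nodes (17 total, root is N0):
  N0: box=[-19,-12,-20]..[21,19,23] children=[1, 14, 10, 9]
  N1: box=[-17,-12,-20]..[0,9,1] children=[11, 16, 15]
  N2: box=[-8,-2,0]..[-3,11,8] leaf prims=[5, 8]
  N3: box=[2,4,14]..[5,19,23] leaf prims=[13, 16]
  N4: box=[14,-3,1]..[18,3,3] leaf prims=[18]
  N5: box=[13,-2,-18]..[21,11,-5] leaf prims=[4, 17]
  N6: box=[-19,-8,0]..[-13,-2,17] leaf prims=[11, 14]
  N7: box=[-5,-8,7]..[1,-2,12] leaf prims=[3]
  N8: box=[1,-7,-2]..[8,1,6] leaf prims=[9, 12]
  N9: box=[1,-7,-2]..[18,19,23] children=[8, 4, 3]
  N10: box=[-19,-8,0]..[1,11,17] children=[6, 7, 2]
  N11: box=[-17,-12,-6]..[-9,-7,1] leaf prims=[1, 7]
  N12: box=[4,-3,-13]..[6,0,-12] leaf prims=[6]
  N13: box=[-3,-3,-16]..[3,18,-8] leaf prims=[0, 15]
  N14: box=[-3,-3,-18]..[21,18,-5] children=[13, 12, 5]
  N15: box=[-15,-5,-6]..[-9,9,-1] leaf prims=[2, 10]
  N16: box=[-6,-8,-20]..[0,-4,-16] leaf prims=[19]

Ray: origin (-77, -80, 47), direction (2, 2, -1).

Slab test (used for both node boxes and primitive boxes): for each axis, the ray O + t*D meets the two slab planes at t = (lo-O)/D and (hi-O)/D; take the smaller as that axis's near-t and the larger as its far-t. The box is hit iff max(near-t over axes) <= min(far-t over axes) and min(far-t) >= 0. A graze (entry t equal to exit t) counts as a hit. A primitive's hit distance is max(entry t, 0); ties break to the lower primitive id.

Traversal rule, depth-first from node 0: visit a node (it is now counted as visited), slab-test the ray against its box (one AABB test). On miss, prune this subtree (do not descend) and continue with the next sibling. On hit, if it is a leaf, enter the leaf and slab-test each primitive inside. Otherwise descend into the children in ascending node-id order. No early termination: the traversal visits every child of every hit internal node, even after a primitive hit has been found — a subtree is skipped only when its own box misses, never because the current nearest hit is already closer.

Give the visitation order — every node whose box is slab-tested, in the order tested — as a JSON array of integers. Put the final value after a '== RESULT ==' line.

Traverse from the root:
N0 x:[29,49] y:[34,99/2] z:[24,67] -> hit [34,49], descend [1, 9, 10, 14]
  N1 x:[30,77/2] y:[34,89/2] z:[46,67] -> miss, prune
  N9 x:[39,95/2] y:[73/2,99/2] z:[24,49] -> hit [39,95/2], descend [3, 4, 8]
    N3 x:[79/2,41] y:[42,99/2] z:[24,33] -> miss, prune
    N4 x:[91/2,95/2] y:[77/2,83/2] z:[44,46] -> miss, prune
    N8 x:[39,85/2] y:[73/2,81/2] z:[41,49] -> miss, prune
  N10 x:[29,39] y:[36,91/2] z:[30,47] -> hit [36,39], descend [2, 6, 7]
    N2 x:[69/2,37] y:[39,91/2] z:[39,47] -> miss, prune
    N6 x:[29,32] y:[36,39] z:[30,47] -> miss, prune
    N7 x:[36,39] y:[36,39] z:[35,40] -> hit [36,39] leaf, test {P3@t=36}
  N14 x:[37,49] y:[77/2,49] z:[52,65] -> miss, prune

11 AABB tests over nodes [0, 1, 9, 3, 4, 8, 10, 2, 6, 7, 14]; 1 leaf entered; closest P3.

== RESULT ==
[0, 1, 9, 3, 4, 8, 10, 2, 6, 7, 14]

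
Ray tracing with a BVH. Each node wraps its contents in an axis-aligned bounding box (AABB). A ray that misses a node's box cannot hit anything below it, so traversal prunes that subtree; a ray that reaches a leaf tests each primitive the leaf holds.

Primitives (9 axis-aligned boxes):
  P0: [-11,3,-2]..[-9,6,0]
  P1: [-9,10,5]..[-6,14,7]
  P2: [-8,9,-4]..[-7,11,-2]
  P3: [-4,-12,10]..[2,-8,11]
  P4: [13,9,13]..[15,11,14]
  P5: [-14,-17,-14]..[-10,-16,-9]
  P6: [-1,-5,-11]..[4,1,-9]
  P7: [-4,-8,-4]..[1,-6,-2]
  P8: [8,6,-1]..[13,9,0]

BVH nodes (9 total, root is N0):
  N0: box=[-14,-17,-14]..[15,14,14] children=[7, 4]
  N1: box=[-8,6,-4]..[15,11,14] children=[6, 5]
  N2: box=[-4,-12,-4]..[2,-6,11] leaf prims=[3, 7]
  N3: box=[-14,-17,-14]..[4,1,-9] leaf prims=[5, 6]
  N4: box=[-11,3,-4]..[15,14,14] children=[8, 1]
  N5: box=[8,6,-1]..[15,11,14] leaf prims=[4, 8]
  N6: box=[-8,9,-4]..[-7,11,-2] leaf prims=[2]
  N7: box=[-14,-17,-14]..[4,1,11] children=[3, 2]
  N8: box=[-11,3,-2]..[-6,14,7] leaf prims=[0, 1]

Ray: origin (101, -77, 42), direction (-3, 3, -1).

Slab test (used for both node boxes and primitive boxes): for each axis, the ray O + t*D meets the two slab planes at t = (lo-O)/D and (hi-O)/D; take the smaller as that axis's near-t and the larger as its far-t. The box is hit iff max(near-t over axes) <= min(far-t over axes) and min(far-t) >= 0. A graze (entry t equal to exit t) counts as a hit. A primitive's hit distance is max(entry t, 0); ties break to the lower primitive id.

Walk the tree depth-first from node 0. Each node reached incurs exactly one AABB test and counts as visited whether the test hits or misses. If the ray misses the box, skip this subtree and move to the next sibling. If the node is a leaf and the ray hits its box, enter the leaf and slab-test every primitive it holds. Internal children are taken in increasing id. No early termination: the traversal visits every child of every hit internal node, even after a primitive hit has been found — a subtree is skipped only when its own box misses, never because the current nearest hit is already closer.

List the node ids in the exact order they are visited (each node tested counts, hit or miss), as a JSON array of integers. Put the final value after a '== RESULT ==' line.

Trace the traversal:
N0 x:[86/3,115/3] y:[20,91/3] z:[28,56] -> hit [86/3,91/3], descend [4, 7]
  N4 x:[86/3,112/3] y:[80/3,91/3] z:[28,46] -> hit [86/3,91/3], descend [1, 8]
    N1 x:[86/3,109/3] y:[83/3,88/3] z:[28,46] -> hit [86/3,88/3], descend [5, 6]
      N5 x:[86/3,31] y:[83/3,88/3] z:[28,43] -> hit [86/3,88/3] leaf, test {P4@t=86/3, P8(miss)}
      N6 x:[36,109/3] y:[86/3,88/3] z:[44,46] -> miss, prune
    N8 x:[107/3,112/3] y:[80/3,91/3] z:[35,44] -> miss, prune
  N7 x:[97/3,115/3] y:[20,26] z:[31,56] -> miss, prune

7 AABB tests over nodes [0, 4, 1, 5, 6, 8, 7]; 1 leaf entered; closest P4.

== RESULT ==
[0, 4, 1, 5, 6, 8, 7]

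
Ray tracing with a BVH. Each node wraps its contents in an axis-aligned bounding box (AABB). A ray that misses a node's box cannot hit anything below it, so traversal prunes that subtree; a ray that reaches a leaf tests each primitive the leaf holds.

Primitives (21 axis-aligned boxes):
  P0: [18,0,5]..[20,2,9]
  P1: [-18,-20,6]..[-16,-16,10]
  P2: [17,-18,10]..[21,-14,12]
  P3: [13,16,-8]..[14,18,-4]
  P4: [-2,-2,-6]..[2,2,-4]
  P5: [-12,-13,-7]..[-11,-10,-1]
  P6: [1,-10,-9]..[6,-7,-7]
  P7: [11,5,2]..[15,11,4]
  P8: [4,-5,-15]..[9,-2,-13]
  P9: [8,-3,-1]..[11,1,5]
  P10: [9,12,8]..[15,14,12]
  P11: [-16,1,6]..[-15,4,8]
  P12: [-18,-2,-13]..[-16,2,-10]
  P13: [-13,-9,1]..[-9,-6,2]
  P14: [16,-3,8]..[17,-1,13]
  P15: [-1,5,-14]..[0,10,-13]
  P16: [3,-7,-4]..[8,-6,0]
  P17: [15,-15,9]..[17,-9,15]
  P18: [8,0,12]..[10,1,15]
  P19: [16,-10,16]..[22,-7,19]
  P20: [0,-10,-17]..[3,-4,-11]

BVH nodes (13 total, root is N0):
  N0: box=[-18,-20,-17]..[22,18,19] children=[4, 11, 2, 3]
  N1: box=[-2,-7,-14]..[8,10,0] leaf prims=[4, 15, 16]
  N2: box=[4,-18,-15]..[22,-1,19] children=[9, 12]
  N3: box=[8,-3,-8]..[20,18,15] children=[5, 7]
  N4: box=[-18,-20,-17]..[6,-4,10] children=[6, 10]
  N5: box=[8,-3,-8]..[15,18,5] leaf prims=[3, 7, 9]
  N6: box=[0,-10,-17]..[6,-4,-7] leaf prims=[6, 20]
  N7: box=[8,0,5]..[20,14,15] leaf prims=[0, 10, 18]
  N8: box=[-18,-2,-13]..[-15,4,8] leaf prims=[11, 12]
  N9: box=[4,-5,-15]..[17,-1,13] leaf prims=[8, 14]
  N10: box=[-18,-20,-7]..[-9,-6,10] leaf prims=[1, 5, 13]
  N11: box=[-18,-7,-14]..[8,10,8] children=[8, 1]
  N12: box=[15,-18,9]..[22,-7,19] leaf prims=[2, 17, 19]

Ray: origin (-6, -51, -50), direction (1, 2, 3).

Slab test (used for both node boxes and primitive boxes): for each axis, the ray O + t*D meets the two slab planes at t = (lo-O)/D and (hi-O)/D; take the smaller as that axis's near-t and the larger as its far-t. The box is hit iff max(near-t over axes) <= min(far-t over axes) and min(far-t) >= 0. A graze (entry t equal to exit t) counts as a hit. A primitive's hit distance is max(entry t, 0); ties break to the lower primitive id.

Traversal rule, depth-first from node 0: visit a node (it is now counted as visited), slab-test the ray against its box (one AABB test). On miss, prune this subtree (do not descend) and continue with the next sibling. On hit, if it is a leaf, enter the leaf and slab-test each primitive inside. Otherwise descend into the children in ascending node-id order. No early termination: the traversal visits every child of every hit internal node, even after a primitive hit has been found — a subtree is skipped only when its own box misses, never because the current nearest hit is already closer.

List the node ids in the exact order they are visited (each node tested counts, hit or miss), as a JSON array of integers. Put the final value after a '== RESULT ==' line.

Traverse from the root:
N0 x:[-12,28] y:[31/2,69/2] z:[11,23] -> hit [31/2,23], descend [2, 3, 4, 11]
  N2 x:[10,28] y:[33/2,25] z:[35/3,23] -> hit [33/2,23], descend [9, 12]
    N9 x:[10,23] y:[23,25] z:[35/3,21] -> miss, prune
    N12 x:[21,28] y:[33/2,22] z:[59/3,23] -> hit [21,22] leaf, test {P2(miss), P17@t=21, P19@t=22}
  N3 x:[14,26] y:[24,69/2] z:[14,65/3] -> miss, prune
  N4 x:[-12,12] y:[31/2,47/2] z:[11,20] -> miss, prune
  N11 x:[-12,14] y:[22,61/2] z:[12,58/3] -> miss, prune

Visited [0, 2, 9, 12, 3, 4, 11]. Tests: 7 box, 1 leaf. Nearest: P17.

== RESULT ==
[0, 2, 9, 12, 3, 4, 11]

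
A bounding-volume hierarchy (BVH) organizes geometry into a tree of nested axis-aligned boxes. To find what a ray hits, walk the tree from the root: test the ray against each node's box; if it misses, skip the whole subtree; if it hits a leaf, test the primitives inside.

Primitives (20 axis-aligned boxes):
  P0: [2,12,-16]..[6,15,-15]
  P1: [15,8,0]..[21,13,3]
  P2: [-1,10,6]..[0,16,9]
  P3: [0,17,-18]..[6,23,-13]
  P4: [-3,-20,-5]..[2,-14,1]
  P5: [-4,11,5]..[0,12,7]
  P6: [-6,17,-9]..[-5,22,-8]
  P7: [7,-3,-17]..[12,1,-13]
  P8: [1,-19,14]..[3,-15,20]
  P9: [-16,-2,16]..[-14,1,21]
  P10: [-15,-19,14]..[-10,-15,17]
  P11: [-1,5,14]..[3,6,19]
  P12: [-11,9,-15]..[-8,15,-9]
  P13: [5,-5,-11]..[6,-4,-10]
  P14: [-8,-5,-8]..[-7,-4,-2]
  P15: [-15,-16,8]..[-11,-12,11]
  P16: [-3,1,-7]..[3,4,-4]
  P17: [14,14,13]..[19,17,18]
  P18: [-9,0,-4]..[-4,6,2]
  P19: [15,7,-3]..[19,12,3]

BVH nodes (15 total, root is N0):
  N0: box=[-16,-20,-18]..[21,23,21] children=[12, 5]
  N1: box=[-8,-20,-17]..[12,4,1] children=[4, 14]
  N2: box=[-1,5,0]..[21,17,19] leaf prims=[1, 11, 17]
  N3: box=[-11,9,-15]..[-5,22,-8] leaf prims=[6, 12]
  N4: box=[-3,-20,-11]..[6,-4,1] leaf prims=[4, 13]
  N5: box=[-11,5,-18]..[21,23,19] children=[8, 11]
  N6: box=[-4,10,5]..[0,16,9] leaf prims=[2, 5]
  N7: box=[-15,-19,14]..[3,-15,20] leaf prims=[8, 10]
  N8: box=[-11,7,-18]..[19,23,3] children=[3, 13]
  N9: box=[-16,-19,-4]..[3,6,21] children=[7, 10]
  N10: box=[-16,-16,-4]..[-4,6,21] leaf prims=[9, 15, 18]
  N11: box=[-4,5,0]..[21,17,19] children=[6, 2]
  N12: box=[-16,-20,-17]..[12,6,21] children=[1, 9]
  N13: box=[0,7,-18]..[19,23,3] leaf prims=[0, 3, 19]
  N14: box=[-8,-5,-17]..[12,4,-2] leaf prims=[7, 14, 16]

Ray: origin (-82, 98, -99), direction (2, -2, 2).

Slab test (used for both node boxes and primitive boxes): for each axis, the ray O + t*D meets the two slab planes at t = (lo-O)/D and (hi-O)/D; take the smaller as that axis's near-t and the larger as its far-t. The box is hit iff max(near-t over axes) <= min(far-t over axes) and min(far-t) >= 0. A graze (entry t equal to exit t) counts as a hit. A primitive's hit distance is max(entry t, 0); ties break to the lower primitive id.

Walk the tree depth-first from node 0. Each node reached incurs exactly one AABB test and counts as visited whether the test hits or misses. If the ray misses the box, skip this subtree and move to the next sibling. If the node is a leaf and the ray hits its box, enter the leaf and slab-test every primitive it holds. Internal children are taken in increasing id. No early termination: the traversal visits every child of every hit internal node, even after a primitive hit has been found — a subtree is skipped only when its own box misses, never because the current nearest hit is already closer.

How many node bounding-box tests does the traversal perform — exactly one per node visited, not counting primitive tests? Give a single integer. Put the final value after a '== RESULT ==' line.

Trace the traversal:
N0 x:[33,103/2] y:[75/2,59] z:[81/2,60] -> hit [81/2,103/2], descend [5, 12]
  N5 x:[71/2,103/2] y:[75/2,93/2] z:[81/2,59] -> hit [81/2,93/2], descend [8, 11]
    N8 x:[71/2,101/2] y:[75/2,91/2] z:[81/2,51] -> hit [81/2,91/2], descend [3, 13]
      N3 x:[71/2,77/2] y:[38,89/2] z:[42,91/2] -> miss, prune
      N13 x:[41,101/2] y:[75/2,91/2] z:[81/2,51] -> hit [41,91/2] leaf, test {P0@t=42, P3(miss), P19(miss)}
    N11 x:[39,103/2] y:[81/2,93/2] z:[99/2,59] -> miss, prune
  N12 x:[33,47] y:[46,59] z:[41,60] -> hit [46,47], descend [1, 9]
    N1 x:[37,47] y:[47,59] z:[41,50] -> hit [47,47], descend [4, 14]
      N4 x:[79/2,44] y:[51,59] z:[44,50] -> miss, prune
      N14 x:[37,47] y:[47,103/2] z:[41,97/2] -> hit [47,47] leaf, test {P7(miss), P14(miss), P16(miss)}
    N9 x:[33,85/2] y:[46,117/2] z:[95/2,60] -> miss, prune

order=[0, 5, 8, 3, 13, 11, 12, 1, 4, 14, 9]  |boxes|=11  |leaves|=2  hit=P0

== RESULT ==
11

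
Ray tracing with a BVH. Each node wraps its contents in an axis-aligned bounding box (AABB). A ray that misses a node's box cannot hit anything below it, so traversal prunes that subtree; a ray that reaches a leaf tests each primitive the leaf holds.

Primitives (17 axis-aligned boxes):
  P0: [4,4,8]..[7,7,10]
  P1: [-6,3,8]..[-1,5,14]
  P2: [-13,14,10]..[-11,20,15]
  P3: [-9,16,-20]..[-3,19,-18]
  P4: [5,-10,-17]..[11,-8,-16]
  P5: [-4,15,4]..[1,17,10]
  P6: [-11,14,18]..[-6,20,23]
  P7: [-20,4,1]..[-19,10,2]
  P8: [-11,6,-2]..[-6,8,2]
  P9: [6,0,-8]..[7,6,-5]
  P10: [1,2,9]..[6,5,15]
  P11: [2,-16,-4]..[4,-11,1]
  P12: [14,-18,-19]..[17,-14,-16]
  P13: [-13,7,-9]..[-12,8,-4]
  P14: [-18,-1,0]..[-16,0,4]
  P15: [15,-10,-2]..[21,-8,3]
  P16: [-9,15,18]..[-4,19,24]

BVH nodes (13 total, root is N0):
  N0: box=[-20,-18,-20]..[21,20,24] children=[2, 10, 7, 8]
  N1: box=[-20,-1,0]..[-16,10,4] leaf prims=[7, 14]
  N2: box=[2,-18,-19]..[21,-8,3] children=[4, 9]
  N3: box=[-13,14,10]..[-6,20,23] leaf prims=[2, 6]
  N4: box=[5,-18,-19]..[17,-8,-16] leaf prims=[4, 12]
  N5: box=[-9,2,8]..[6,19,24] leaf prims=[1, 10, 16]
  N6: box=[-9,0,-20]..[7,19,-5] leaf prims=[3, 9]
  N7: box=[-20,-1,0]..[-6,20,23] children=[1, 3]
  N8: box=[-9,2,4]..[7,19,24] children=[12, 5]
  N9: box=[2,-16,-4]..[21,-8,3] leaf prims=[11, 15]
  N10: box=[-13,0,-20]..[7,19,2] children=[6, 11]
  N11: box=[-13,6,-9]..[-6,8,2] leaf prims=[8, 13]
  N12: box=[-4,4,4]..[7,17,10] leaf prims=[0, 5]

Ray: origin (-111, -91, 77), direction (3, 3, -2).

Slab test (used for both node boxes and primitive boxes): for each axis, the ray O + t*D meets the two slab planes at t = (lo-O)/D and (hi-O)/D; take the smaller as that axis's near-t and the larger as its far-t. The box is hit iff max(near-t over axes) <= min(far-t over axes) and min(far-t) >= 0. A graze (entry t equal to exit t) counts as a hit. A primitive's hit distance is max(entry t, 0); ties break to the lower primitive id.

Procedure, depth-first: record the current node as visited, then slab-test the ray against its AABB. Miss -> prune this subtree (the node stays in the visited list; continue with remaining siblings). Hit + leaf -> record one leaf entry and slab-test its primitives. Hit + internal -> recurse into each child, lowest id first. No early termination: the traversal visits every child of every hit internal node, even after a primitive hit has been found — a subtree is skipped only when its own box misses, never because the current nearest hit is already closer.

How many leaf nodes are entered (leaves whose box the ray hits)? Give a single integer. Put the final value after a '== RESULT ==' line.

Trace the traversal:
N0 x:[91/3,44] y:[73/3,37] z:[53/2,97/2] -> hit [91/3,37], descend [2, 7, 8, 10]
  N2 x:[113/3,44] y:[73/3,83/3] z:[37,48] -> miss, prune
  N7 x:[91/3,35] y:[30,37] z:[27,77/2] -> hit [91/3,35], descend [1, 3]
    N1 x:[91/3,95/3] y:[30,101/3] z:[73/2,77/2] -> miss, prune
    N3 x:[98/3,35] y:[35,37] z:[27,67/2] -> miss, prune
  N8 x:[34,118/3] y:[31,110/3] z:[53/2,73/2] -> hit [34,73/2], descend [5, 12]
    N5 x:[34,39] y:[31,110/3] z:[53/2,69/2] -> hit [34,69/2] leaf, test {P1(miss), P10(miss), P16(miss)}
    N12 x:[107/3,118/3] y:[95/3,36] z:[67/2,73/2] -> hit [107/3,36] leaf, test {P0(miss), P5@t=107/3}
  N10 x:[98/3,118/3] y:[91/3,110/3] z:[75/2,97/2] -> miss, prune

Visited [0, 2, 7, 1, 3, 8, 5, 12, 10]. Tests: 9 box, 2 leaf. Nearest: P5.

== RESULT ==
2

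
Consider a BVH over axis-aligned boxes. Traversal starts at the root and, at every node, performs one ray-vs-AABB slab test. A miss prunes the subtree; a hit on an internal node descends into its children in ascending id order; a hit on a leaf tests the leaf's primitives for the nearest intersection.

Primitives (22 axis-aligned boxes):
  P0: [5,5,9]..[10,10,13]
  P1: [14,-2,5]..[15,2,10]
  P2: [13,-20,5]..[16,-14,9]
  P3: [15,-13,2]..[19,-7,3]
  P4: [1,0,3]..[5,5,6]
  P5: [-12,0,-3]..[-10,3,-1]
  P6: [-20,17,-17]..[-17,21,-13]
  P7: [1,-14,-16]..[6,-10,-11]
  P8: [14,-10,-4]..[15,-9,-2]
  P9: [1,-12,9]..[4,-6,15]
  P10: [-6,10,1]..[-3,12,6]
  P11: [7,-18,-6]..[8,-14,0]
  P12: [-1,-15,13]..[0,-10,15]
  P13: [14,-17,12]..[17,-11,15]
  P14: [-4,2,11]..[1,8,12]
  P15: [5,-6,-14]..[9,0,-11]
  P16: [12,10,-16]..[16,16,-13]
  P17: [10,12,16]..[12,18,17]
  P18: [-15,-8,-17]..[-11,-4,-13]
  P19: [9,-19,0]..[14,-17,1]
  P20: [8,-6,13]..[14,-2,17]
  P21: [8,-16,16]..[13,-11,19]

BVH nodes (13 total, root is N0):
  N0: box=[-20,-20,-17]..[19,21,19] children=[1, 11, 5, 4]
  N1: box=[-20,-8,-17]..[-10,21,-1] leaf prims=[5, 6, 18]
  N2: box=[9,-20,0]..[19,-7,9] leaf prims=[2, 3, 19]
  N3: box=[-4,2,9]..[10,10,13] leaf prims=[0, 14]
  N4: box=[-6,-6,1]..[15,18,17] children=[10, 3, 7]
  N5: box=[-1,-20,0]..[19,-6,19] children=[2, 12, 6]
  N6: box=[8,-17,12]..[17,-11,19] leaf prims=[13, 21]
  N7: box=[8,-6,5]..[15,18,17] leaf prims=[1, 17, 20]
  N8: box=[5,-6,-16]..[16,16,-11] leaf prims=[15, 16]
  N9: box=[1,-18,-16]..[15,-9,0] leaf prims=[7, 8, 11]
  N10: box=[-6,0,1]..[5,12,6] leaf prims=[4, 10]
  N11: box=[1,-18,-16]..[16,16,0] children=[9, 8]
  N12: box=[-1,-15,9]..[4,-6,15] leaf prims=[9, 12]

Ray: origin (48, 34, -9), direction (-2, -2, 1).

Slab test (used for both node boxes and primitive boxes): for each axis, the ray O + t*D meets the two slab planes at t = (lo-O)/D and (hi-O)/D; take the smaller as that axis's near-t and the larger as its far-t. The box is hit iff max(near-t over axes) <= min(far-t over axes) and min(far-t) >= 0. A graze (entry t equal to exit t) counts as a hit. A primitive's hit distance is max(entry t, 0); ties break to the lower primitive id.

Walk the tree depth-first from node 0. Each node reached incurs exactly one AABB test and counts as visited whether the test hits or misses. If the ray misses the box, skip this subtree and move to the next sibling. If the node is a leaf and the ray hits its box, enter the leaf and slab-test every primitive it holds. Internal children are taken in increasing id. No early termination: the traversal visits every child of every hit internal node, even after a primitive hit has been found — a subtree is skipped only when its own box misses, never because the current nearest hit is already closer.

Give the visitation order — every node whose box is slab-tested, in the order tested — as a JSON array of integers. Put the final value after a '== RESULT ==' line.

Trace the traversal:
N0 x:[29/2,34] y:[13/2,27] z:[-8,28] -> hit [29/2,27], descend [1, 4, 5, 11]
  N1 x:[29,34] y:[13/2,21] z:[-8,8] -> miss, prune
  N4 x:[33/2,27] y:[8,20] z:[10,26] -> hit [33/2,20], descend [3, 7, 10]
    N3 x:[19,26] y:[12,16] z:[18,22] -> miss, prune
    N7 x:[33/2,20] y:[8,20] z:[14,26] -> hit [33/2,20] leaf, test {P1@t=33/2, P17(miss), P20(miss)}
    N10 x:[43/2,27] y:[11,17] z:[10,15] -> miss, prune
  N5 x:[29/2,49/2] y:[20,27] z:[9,28] -> hit [20,49/2], descend [2, 6, 12]
    N2 x:[29/2,39/2] y:[41/2,27] z:[9,18] -> miss, prune
    N6 x:[31/2,20] y:[45/2,51/2] z:[21,28] -> miss, prune
    N12 x:[22,49/2] y:[20,49/2] z:[18,24] -> hit [22,24] leaf, test {P9@t=22, P12@t=24}
  N11 x:[16,47/2] y:[9,26] z:[-7,9] -> miss, prune

11 AABB tests over nodes [0, 1, 4, 3, 7, 10, 5, 2, 6, 12, 11]; 2 leaves entered; closest P1.

== RESULT ==
[0, 1, 4, 3, 7, 10, 5, 2, 6, 12, 11]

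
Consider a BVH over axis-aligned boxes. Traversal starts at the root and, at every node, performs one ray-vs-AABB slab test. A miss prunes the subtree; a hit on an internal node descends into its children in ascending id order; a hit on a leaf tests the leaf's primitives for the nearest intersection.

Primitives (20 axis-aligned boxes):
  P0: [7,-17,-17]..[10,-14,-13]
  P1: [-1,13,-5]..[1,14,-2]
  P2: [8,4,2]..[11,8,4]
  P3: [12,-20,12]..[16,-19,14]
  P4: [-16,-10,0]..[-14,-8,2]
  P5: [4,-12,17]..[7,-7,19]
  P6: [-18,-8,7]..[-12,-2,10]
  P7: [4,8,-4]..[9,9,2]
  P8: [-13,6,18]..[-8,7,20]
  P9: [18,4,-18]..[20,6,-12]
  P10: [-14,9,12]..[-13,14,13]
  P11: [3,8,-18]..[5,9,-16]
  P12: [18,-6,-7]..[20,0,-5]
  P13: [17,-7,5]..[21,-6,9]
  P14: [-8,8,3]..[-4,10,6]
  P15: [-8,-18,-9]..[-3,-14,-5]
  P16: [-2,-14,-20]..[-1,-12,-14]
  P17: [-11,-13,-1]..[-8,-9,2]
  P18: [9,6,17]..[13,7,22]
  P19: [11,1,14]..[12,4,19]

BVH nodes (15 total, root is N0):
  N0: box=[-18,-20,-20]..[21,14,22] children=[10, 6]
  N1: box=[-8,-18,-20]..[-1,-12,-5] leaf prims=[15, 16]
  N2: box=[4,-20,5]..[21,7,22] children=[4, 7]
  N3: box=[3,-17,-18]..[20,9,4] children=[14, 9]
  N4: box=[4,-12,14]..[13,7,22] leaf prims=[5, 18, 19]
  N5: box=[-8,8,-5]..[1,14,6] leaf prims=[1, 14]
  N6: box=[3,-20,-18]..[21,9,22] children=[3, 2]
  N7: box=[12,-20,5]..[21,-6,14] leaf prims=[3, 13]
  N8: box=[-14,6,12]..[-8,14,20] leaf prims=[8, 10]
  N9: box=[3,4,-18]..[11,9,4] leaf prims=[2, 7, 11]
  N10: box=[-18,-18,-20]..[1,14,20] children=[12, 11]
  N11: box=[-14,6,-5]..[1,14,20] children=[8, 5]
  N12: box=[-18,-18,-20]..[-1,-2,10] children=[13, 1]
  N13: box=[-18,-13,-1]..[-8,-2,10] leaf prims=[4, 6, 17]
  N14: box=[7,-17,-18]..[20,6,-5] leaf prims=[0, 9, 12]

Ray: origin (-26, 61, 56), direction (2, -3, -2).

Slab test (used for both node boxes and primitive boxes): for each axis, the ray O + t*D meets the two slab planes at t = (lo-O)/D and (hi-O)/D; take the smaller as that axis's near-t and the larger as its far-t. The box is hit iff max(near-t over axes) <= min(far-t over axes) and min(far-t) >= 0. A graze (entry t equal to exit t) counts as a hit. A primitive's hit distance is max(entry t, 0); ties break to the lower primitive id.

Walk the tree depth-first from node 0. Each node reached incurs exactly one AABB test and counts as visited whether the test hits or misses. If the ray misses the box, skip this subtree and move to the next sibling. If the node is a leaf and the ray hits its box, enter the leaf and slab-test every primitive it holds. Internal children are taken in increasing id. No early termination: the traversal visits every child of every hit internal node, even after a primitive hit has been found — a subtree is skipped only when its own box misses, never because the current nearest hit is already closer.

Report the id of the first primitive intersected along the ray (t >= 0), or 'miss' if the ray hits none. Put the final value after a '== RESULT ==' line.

Trace the traversal:
N0 x:[4,47/2] y:[47/3,27] z:[17,38] -> hit [17,47/2], descend [6, 10]
  N6 x:[29/2,47/2] y:[52/3,27] z:[17,37] -> hit [52/3,47/2], descend [2, 3]
    N2 x:[15,47/2] y:[18,27] z:[17,51/2] -> hit [18,47/2], descend [4, 7]
      N4 x:[15,39/2] y:[18,73/3] z:[17,21] -> hit [18,39/2] leaf, test {P5(miss), P18@t=18, P19@t=19}
      N7 x:[19,47/2] y:[67/3,27] z:[21,51/2] -> hit [67/3,47/2] leaf, test {P3(miss), P13(miss)}
    N3 x:[29/2,23] y:[52/3,26] z:[26,37] -> miss, prune
  N10 x:[4,27/2] y:[47/3,79/3] z:[18,38] -> miss, prune

7 AABB tests over nodes [0, 6, 2, 4, 7, 3, 10]; 2 leaves entered; closest P18.

== RESULT ==
18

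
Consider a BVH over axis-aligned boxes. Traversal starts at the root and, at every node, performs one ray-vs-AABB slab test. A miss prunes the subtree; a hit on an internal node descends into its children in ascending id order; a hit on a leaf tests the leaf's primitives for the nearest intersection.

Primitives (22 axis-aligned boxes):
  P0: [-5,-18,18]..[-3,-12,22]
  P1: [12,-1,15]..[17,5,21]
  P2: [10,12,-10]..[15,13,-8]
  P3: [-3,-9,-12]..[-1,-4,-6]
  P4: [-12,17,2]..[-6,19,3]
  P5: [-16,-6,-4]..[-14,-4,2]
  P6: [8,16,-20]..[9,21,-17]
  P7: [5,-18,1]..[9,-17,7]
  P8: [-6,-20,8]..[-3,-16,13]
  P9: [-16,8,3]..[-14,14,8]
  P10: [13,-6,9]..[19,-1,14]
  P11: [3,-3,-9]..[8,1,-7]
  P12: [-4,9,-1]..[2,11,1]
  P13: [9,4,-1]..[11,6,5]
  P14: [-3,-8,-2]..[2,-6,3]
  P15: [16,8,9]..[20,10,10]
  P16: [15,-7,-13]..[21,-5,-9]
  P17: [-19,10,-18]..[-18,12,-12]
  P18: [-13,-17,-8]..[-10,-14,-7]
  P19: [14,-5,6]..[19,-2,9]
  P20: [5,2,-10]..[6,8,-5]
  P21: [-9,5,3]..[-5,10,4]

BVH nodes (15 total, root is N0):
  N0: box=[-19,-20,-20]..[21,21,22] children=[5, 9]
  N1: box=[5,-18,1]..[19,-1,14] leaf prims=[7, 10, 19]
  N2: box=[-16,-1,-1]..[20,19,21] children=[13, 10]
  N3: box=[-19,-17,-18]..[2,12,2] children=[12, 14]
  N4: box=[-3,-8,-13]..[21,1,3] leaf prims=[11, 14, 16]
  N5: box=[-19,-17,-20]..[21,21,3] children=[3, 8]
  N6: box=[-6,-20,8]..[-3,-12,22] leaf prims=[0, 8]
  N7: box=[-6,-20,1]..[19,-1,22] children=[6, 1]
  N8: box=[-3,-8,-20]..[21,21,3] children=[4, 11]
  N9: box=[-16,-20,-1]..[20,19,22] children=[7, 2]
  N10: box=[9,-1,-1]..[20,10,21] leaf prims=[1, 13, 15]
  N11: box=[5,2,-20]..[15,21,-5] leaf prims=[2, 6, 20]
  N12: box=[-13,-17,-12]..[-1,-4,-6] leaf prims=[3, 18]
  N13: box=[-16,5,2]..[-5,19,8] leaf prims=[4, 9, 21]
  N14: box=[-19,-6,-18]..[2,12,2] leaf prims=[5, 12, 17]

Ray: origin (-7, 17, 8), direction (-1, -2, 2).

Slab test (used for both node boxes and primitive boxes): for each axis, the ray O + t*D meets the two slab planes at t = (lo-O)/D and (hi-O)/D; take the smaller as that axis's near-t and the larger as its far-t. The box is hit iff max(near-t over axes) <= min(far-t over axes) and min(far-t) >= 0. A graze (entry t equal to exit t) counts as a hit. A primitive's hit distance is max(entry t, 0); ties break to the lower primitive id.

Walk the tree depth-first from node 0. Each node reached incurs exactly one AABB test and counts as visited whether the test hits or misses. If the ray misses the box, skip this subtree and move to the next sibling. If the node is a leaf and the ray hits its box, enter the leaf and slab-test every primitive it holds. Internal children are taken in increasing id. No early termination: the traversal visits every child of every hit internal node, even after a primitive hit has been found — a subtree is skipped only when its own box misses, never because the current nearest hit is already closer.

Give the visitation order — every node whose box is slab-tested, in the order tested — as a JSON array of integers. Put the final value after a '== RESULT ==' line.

Traverse from the root:
N0 x:[-28,12] y:[-2,37/2] z:[-14,7] -> hit [-2,7], descend [5, 9]
  N5 x:[-28,12] y:[-2,17] z:[-14,-5/2] -> miss, prune
  N9 x:[-27,9] y:[-1,37/2] z:[-9/2,7] -> hit [-1,7], descend [2, 7]
    N2 x:[-27,9] y:[-1,9] z:[-9/2,13/2] -> hit [-1,13/2], descend [10, 13]
      N10 x:[-27,-16] y:[7/2,9] z:[-9/2,13/2] -> miss, prune
      N13 x:[-2,9] y:[-1,6] z:[-3,0] -> hit [-1,0] leaf, test {P4(miss), P9(miss), P21(miss)}
    N7 x:[-26,-1] y:[9,37/2] z:[-7/2,7] -> miss, prune

7 AABB tests over nodes [0, 5, 9, 2, 10, 13, 7]; 1 leaf entered; closest miss.

== RESULT ==
[0, 5, 9, 2, 10, 13, 7]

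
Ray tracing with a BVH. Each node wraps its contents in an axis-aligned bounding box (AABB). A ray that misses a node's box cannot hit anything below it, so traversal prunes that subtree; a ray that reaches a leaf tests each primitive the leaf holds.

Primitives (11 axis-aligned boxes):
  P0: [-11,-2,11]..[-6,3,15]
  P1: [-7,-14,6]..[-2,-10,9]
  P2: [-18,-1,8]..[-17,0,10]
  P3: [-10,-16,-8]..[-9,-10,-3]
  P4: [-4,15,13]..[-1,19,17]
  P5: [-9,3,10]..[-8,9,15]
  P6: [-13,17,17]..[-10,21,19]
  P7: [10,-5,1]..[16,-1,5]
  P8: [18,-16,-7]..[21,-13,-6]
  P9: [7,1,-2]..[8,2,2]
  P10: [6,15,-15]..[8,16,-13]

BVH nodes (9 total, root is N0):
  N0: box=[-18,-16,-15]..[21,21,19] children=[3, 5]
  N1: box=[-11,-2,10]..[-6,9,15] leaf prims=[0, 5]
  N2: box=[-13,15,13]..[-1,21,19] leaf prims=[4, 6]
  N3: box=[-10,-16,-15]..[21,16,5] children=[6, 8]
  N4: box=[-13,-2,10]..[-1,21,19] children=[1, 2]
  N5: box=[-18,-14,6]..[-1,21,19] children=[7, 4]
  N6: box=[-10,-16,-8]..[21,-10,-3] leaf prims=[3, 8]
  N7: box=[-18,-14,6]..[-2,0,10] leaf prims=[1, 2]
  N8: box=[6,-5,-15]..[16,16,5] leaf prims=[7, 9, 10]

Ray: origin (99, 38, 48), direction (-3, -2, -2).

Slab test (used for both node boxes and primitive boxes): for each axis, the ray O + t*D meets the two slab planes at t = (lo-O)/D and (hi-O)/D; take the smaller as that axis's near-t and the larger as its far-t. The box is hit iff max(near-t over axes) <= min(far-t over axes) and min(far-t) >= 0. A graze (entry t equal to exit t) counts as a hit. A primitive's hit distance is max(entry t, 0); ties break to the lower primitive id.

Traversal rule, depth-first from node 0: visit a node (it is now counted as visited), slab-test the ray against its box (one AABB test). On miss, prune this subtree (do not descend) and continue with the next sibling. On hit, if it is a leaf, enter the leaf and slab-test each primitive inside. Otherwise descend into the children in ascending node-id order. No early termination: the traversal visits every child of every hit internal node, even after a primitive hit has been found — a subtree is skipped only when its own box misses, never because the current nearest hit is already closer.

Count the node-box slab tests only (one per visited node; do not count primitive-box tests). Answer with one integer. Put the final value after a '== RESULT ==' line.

Walk:
N0 x:[26,39] y:[17/2,27] z:[29/2,63/2] -> hit [26,27], descend [3, 5]
  N3 x:[26,109/3] y:[11,27] z:[43/2,63/2] -> hit [26,27], descend [6, 8]
    N6 x:[26,109/3] y:[24,27] z:[51/2,28] -> hit [26,27] leaf, test {P3(miss), P8@t=27}
    N8 x:[83/3,31] y:[11,43/2] z:[43/2,63/2] -> miss, prune
  N5 x:[100/3,39] y:[17/2,26] z:[29/2,21] -> miss, prune

order=[0, 3, 6, 8, 5]  |boxes|=5  |leaves|=1  hit=P8

== RESULT ==
5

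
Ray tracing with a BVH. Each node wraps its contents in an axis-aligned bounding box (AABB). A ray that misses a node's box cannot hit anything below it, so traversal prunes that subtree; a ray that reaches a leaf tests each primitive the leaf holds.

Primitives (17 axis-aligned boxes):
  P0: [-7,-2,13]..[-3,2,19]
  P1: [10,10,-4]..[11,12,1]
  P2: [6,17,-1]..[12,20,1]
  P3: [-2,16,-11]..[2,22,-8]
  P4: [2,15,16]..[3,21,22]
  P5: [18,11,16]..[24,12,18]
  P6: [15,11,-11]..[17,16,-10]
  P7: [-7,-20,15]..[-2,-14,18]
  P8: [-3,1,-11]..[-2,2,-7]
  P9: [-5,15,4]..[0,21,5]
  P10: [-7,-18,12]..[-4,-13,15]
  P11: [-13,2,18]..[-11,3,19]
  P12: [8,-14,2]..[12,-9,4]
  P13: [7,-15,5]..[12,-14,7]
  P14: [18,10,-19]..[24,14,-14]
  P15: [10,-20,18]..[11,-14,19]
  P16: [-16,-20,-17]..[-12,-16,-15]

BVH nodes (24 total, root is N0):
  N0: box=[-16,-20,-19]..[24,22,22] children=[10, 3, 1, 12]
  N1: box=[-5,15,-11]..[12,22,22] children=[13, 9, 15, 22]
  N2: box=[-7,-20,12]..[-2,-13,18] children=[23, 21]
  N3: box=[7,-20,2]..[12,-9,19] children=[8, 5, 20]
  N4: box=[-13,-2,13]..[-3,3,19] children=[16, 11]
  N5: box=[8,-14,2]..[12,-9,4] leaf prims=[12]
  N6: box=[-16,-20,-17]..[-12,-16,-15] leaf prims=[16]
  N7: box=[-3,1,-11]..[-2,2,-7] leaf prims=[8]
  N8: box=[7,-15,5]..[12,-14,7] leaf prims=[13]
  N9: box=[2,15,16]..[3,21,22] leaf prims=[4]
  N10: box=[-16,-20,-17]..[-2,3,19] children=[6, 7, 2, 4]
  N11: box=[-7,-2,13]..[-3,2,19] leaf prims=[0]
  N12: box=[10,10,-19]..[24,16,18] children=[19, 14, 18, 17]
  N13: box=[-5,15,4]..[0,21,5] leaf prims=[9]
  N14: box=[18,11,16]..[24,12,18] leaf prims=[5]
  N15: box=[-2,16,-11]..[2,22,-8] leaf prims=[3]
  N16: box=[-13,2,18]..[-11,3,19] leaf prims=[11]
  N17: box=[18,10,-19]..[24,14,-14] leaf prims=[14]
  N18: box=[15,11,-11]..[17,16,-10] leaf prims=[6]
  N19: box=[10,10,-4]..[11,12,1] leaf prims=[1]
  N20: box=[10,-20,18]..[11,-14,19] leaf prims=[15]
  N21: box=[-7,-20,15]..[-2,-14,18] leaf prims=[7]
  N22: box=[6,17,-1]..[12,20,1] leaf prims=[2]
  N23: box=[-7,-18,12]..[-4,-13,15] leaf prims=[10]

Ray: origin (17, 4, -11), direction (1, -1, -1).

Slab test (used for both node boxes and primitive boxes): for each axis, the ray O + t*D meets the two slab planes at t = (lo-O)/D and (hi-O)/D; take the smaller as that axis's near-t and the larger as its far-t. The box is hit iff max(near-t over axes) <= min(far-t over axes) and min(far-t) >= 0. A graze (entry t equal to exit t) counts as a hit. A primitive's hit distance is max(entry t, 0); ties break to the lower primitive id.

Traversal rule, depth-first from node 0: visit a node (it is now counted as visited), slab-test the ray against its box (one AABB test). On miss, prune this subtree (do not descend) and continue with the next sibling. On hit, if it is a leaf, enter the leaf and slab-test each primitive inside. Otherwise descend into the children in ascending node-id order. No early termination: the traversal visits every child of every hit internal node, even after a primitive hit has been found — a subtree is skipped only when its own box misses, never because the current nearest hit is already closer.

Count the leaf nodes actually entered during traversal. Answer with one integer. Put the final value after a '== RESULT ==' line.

Trace the traversal:
N0 x:[-33,7] y:[-18,24] z:[-33,8] -> hit [-18,7], descend [1, 3, 10, 12]
  N1 x:[-22,-5] y:[-18,-11] z:[-33,0] -> miss, prune
  N3 x:[-10,-5] y:[13,24] z:[-30,-13] -> miss, prune
  N10 x:[-33,-19] y:[1,24] z:[-30,6] -> miss, prune
  N12 x:[-7,7] y:[-12,-6] z:[-29,8] -> miss, prune

Summary -> nodes [0, 1, 3, 10, 12]; box-tests=5; leaf-entries=0; first=miss

== RESULT ==
0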